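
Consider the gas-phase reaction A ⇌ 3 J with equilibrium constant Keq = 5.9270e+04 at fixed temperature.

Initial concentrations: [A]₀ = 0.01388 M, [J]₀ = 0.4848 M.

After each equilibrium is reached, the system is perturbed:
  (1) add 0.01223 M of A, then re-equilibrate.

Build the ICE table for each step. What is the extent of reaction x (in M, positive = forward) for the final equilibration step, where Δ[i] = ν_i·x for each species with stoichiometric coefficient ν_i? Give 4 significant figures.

x = 0.01223 M

Q₀ = 8.209 vs Keq = 5.9270e+04 ⇒ Q<K, forward
Step 1:
                   A          J
  I          0.01388     0.4848
  C         -0.01388    0.04163
  E       2.4615e-06     0.5264
  solve Keq expr → x = 0.01388; check Q = 5.9270e+04
Then add 0.01223 M of A.
Step 2:
                   A          J
  I          0.01223     0.5264
  C         -0.01223    0.03669
  E       3.0128e-06     0.5631
  solve Keq expr → x = 0.01223; check Q = 5.9270e+04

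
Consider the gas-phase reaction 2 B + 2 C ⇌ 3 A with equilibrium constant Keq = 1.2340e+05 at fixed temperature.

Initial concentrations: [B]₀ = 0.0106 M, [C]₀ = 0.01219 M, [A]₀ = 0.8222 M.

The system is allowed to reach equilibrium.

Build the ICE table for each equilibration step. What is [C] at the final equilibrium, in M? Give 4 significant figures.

Q₀ = 3.3290e+07 vs Keq = 1.2340e+05 ⇒ Q>K, reverse
Step 1:
                   B          C          A
  Initial     0.0106    0.01219     0.8222
  Change     0.03261    0.03261   -0.04891
  Equil      0.04321     0.0448     0.7733
  solve Keq expr → x = -0.0163; check Q = 1.2340e+05

[C]_eq = 0.0448 M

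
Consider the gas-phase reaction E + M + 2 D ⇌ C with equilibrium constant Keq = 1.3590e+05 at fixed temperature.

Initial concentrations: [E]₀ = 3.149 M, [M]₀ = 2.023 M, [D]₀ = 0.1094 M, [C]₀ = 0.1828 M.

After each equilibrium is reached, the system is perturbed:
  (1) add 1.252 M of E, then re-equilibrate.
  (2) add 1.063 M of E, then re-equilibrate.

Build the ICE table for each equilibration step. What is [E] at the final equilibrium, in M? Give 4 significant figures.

Q₀ = 2.398 vs Keq = 1.3590e+05 ⇒ Q<K, forward
Step 1:
                    E           M           D           C
  init          3.149       2.023      0.1094      0.1828
  Δ          -0.05443    -0.05443     -0.1089     0.05443
  eq            3.095       1.969  5.3531e-04      0.2372
  solve Keq expr → x = 0.05443; check Q = 1.3590e+05
Then add 1.252 M of E.
Step 2:
                    E           M           D           C
  init          4.347       1.969  5.3531e-04      0.2372
  Δ       -4.1791e-05 -4.1791e-05 -8.3581e-05  4.1791e-05
  eq            4.347       1.969  4.5172e-04      0.2373
  solve Keq expr → x = 4.1791e-05; check Q = 1.3590e+05
Then add 1.063 M of E.
Step 3:
                    E           M           D           C
  init           5.41       1.969  4.5172e-04      0.2373
  Δ       -2.3393e-05 -2.3393e-05 -4.6785e-05  2.3393e-05
  eq             5.41       1.969  4.0494e-04      0.2373
  solve Keq expr → x = 2.3393e-05; check Q = 1.3590e+05

[E]_eq = 5.41 M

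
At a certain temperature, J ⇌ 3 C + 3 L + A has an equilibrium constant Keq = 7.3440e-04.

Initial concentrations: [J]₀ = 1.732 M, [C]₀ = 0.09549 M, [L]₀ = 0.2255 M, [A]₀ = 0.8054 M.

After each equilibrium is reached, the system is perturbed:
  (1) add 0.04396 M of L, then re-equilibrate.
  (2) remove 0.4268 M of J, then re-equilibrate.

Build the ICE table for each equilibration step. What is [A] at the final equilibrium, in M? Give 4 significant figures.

[A]_eq = 0.8552 M

Q₀ = 4.6428e-06 vs Keq = 7.3440e-04 ⇒ Q<K, forward
Step 1:
                  J         C         L         A
  Initial     1.732   0.09549    0.2255    0.8054
  Change   -0.06031    0.1809    0.1809   0.06031
  Equil       1.672    0.2764    0.4064    0.8657
  solve Keq expr → x = 0.06031; check Q = 7.3440e-04
Then add 0.04396 M of L.
Step 2:
                  J         C         L         A
  Initial     1.672    0.2764    0.4504    0.8657
  Change   0.005532   -0.0166   -0.0166 -0.005532
  Equil       1.677    0.2598    0.4338    0.8602
  solve Keq expr → x = -0.005532; check Q = 7.3440e-04
Then remove 0.4268 M of J.
Step 3:
                  J         C         L         A
  Initial      1.25    0.2598    0.4338    0.8602
  Change   0.004998  -0.01499  -0.01499 -0.004998
  Equil       1.255    0.2448    0.4188    0.8552
  solve Keq expr → x = -0.004998; check Q = 7.3440e-04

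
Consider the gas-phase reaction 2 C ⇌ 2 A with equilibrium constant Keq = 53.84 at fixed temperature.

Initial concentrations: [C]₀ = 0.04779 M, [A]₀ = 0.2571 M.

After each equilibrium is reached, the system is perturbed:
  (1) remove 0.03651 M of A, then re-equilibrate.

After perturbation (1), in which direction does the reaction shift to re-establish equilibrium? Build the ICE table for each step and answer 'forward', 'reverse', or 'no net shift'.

Q₀ = 28.94 vs Keq = 53.84 ⇒ Q<K, forward
Step 1:
                  C         A
  Initial   0.04779    0.2571
  Change   -0.01122   0.01122
  Equil     0.03657    0.2683
  solve Keq expr → x = 0.005611; check Q = 53.84
Then remove 0.03651 M of A.
Step 2:
                  C         A
  Initial   0.03657    0.2318
  Change  -0.004379  0.004379
  Equil     0.03219    0.2362
  solve Keq expr → x = 0.002189; check Q = 53.84

Direction: forward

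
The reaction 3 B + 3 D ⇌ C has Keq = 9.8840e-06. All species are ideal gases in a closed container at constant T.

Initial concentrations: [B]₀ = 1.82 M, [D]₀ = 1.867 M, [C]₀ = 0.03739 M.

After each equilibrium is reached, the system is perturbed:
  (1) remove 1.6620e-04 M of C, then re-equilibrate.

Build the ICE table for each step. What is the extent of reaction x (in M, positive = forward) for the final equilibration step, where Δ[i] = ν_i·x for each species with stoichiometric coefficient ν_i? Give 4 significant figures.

x = 1.6536e-04 M

Q₀ = 9.5303e-04 vs Keq = 9.8840e-06 ⇒ Q>K, reverse
Step 1:
                    B           D           C
  init           1.82       1.867     0.03739
  Δ            0.1105      0.1105    -0.03684
  eq            1.931       1.978  5.4994e-04
  solve Keq expr → x = -0.03684; check Q = 9.8840e-06
Then remove 1.6620e-04 M of C.
Step 2:
                    B           D           C
  init          1.931       1.978  3.8374e-04
  Δ       -4.9609e-04 -4.9609e-04  1.6536e-04
  eq             1.93       1.977  5.4911e-04
  solve Keq expr → x = 1.6536e-04; check Q = 9.8840e-06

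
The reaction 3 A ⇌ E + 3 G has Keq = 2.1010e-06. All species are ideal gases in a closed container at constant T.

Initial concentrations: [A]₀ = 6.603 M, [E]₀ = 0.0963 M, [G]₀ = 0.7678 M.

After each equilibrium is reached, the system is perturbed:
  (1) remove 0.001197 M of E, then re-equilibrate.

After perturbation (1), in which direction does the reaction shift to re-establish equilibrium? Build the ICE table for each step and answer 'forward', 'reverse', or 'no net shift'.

Direction: forward

Q₀ = 1.5141e-04 vs Keq = 2.1010e-06 ⇒ Q>K, reverse
Step 1:
                    A           E           G
  init          6.603      0.0963      0.7678
  Δ            0.2721     -0.0907     -0.2721
  eq            6.875    0.005605      0.4957
  solve Keq expr → x = -0.0907; check Q = 2.1010e-06
Then remove 0.001197 M of E.
Step 2:
                    A           E           G
  init          6.875    0.004408      0.4957
  Δ         -0.003242    0.001081    0.003242
  eq            6.872    0.005489       0.499
  solve Keq expr → x = 0.001081; check Q = 2.1010e-06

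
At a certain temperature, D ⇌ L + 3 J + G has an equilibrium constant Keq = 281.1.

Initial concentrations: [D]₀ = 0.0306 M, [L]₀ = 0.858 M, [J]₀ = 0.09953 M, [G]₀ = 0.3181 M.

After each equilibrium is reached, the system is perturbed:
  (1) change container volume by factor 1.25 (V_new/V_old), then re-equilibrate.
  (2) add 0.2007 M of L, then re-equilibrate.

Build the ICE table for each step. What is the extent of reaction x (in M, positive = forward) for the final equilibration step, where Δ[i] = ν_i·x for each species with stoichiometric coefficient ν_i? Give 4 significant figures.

x = -7.1399e-07 M

Q₀ = 0.008794 vs Keq = 281.1 ⇒ Q<K, forward
Step 1:
                    D           L           J           G
  I            0.0306       0.858     0.09953      0.3181
  C          -0.03059     0.03059     0.09178     0.03059
  E        7.7175e-06      0.8886      0.1913      0.3487
  solve Keq expr → x = 0.03059; check Q = 281.1
Then change container volume by factor 1.25 (V_new/V_old).
Step 2:
                    D           L           J           G
  I        6.1740e-06      0.7109       0.153       0.279
  C       -3.6445e-06  3.6445e-06  1.0934e-05  3.6445e-06
  E        2.5295e-06      0.7109      0.1531       0.279
  solve Keq expr → x = 3.6445e-06; check Q = 281.1
Then add 0.2007 M of L.
Step 3:
                    D           L           J           G
  I        2.5295e-06      0.9116      0.1531       0.279
  C        7.1399e-07 -7.1399e-07 -2.1420e-06 -7.1399e-07
  E        3.2434e-06      0.9116      0.1531       0.279
  solve Keq expr → x = -7.1399e-07; check Q = 281.1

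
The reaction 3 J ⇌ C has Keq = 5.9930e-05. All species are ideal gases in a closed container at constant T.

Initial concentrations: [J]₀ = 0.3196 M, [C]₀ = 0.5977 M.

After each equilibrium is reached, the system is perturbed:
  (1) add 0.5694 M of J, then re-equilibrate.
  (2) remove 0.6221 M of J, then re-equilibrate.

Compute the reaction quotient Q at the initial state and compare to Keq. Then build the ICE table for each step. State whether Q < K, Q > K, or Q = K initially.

Q₀ = 18.31 vs Keq = 5.9930e-05 ⇒ Q>K, reverse
Step 1:
                    J           C
  Initial      0.3196      0.5977
  Change        1.791     -0.5971
  Equil         2.111  5.6379e-04
  solve Keq expr → x = -0.5971; check Q = 5.9930e-05
Then add 0.5694 M of J.
Step 2:
                    J           C
  Initial        2.68  5.6379e-04
  Change    -0.001764  5.8805e-04
  Equil         2.679    0.001152
  solve Keq expr → x = 5.8805e-04; check Q = 5.9930e-05
Then remove 0.6221 M of J.
Step 3:
                    J           C
  Initial       2.057    0.001152
  Change     0.001887 -6.2913e-04
  Equil         2.058  5.2270e-04
  solve Keq expr → x = -6.2913e-04; check Q = 5.9930e-05

Q₀ = 18.31; Q > K (proceeds reverse)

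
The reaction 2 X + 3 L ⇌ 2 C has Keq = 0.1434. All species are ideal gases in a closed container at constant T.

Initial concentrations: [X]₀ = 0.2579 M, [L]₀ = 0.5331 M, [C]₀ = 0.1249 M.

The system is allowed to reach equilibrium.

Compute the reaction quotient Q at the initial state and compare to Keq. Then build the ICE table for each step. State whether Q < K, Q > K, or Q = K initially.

Q₀ = 1.548; Q > K (proceeds reverse)

Q₀ = 1.548 vs Keq = 0.1434 ⇒ Q>K, reverse
Step 1:
                   X          L          C
  init        0.2579     0.5331     0.1249
  Δ          0.06405    0.09608   -0.06405
  eq           0.322     0.6292    0.06085
  solve Keq expr → x = -0.03203; check Q = 0.1434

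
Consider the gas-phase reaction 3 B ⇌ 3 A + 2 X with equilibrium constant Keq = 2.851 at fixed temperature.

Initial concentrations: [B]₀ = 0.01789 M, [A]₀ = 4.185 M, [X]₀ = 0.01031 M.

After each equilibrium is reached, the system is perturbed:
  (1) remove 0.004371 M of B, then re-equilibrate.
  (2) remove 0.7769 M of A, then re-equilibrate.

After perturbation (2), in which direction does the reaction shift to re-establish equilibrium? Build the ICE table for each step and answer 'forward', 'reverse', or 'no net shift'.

Direction: forward

Q₀ = 1361 vs Keq = 2.851 ⇒ Q>K, reverse
Step 1:
                    B           A           X
  init        0.01789       4.185     0.01031
  Δ           0.01379    -0.01379   -0.009192
  eq          0.03168       4.171    0.001118
  solve Keq expr → x = -0.004596; check Q = 2.851
Then remove 0.004371 M of B.
Step 2:
                    B           A           X
  init        0.02731       4.171    0.001118
  Δ        3.1151e-04 -3.1151e-04 -2.0767e-04
  eq          0.02762       4.171  9.0985e-04
  solve Keq expr → x = -1.0384e-04; check Q = 2.851
Then remove 0.7769 M of A.
Step 3:
                    B           A           X
  init        0.02762       3.394  9.0985e-04
  Δ       -4.4897e-04  4.4897e-04  2.9931e-04
  eq          0.02717       3.394    0.001209
  solve Keq expr → x = 1.4966e-04; check Q = 2.851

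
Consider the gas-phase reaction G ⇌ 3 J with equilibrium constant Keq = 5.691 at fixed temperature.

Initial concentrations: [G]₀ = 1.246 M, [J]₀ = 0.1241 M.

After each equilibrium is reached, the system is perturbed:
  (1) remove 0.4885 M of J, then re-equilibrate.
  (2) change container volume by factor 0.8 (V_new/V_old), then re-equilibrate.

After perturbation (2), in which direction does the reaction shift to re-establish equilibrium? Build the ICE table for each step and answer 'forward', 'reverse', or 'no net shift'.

Q₀ = 0.001534 vs Keq = 5.691 ⇒ Q<K, forward
Step 1:
                  G         J
  init        1.246    0.1241
  Δ         -0.4987     1.496
  eq         0.7473      1.62
  solve Keq expr → x = 0.4987; check Q = 5.691
Then remove 0.4885 M of J.
Step 2:
                  G         J
  init       0.7473     1.132
  Δ         -0.1296    0.3888
  eq         0.6177     1.521
  solve Keq expr → x = 0.1296; check Q = 5.691
Then change container volume by factor 0.8 (V_new/V_old).
Step 3:
                  G         J
  init       0.7721     1.901
  Δ         0.07127   -0.2138
  eq         0.8434     1.687
  solve Keq expr → x = -0.07127; check Q = 5.691

Direction: reverse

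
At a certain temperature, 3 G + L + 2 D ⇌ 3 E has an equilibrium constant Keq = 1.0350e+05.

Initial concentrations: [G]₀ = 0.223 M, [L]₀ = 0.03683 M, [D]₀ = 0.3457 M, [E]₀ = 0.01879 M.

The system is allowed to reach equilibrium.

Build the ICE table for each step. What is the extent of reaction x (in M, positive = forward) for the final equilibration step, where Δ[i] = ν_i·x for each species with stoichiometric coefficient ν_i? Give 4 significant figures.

x = 0.03664 M

Q₀ = 0.1359 vs Keq = 1.0350e+05 ⇒ Q<K, forward
Step 1:
                   G          L          D          E
  init         0.223    0.03683     0.3457    0.01879
  Δ          -0.1099   -0.03664   -0.07328     0.1099
  eq          0.1131 1.9192e-04     0.2724     0.1287
  solve Keq expr → x = 0.03664; check Q = 1.0350e+05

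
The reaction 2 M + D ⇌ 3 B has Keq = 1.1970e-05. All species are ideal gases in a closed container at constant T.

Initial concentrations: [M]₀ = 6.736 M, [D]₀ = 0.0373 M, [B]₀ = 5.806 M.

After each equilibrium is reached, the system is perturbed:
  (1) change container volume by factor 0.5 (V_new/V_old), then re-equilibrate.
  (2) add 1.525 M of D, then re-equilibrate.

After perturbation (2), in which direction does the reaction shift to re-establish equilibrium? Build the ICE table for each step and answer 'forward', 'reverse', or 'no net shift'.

Direction: forward

Q₀ = 115.6 vs Keq = 1.1970e-05 ⇒ Q>K, reverse
Step 1:
                    M           D           B
  I             6.736      0.0373       5.806
  C              3.78        1.89      -5.669
  E             10.52       1.927      0.1366
  solve Keq expr → x = -1.89; check Q = 1.1970e-05
Then change container volume by factor 0.5 (V_new/V_old).
Step 2:
                    M           D           B
  I             21.03       3.854      0.2733
  C                 0           0           0
  E             21.03       3.854      0.2733
  solve Keq expr → x = 0; check Q = 1.1970e-05
Then add 1.525 M of D.
Step 3:
                    M           D           B
  I             21.03       5.379      0.2733
  C          -0.02114    -0.01057     0.03171
  E             21.01       5.369       0.305
  solve Keq expr → x = 0.01057; check Q = 1.1970e-05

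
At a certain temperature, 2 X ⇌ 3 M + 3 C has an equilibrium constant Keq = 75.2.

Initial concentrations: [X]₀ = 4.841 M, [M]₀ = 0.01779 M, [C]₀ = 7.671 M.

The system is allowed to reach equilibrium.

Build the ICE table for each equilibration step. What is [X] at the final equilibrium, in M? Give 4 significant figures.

[X]_eq = 4.047 M

Q₀ = 1.0845e-04 vs Keq = 75.2 ⇒ Q<K, forward
Step 1:
                   X          M          C
  init         4.841    0.01779      7.671
  Δ          -0.7944      1.192      1.192
  eq           4.047      1.209      8.863
  solve Keq expr → x = 0.3972; check Q = 75.2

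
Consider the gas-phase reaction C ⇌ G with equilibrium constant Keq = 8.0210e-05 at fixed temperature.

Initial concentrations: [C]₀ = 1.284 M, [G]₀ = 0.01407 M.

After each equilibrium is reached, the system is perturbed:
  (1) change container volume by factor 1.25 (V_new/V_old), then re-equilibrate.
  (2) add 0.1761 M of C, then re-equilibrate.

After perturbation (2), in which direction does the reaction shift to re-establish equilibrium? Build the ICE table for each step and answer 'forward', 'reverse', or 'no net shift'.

Q₀ = 0.01096 vs Keq = 8.0210e-05 ⇒ Q>K, reverse
Step 1:
                   C          G
  I            1.284    0.01407
  C          0.01397   -0.01397
  E            1.298 1.0411e-04
  solve Keq expr → x = -0.01397; check Q = 8.0210e-05
Then change container volume by factor 1.25 (V_new/V_old).
Step 2:
                   C          G
  I            1.038 8.3288e-05
  C                0          0
  E            1.038 8.3288e-05
  solve Keq expr → x = 0; check Q = 8.0210e-05
Then add 0.1761 M of C.
Step 3:
                   C          G
  I            1.214 8.3288e-05
  C       -1.4124e-05 1.4124e-05
  E            1.214 9.7412e-05
  solve Keq expr → x = 1.4124e-05; check Q = 8.0210e-05

Direction: forward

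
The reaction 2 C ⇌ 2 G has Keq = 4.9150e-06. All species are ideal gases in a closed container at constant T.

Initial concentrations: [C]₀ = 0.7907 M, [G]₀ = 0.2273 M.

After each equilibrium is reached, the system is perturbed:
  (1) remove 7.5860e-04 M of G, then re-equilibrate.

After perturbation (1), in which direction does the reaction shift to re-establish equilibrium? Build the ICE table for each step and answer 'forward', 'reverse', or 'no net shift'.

Direction: forward

Q₀ = 0.08264 vs Keq = 4.9150e-06 ⇒ Q>K, reverse
Step 1:
                   C          G
  init        0.7907     0.2273
  Δ            0.225     -0.225
  eq           1.016   0.002252
  solve Keq expr → x = -0.1125; check Q = 4.9150e-06
Then remove 7.5860e-04 M of G.
Step 2:
                   C          G
  init         1.016   0.001493
  Δ       -7.5692e-04 7.5692e-04
  eq           1.015    0.00225
  solve Keq expr → x = 3.7846e-04; check Q = 4.9150e-06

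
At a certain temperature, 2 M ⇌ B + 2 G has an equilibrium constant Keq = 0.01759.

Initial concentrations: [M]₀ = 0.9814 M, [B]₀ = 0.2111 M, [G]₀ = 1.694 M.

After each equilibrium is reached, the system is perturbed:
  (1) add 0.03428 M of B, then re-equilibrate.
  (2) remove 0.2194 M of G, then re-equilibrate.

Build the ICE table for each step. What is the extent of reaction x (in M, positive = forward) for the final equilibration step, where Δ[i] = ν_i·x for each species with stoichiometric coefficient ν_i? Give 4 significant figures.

x = 0.008874 M

Q₀ = 0.629 vs Keq = 0.01759 ⇒ Q>K, reverse
Step 1:
                    M           B           G
  I            0.9814      0.2111       1.694
  C             0.384      -0.192      -0.384
  E             1.365     0.01911        1.31
  solve Keq expr → x = -0.192; check Q = 0.01759
Then add 0.03428 M of B.
Step 2:
                    M           B           G
  I             1.365     0.05339        1.31
  C           0.06091    -0.03045    -0.06091
  E             1.426     0.02293       1.249
  solve Keq expr → x = -0.03045; check Q = 0.01759
Then remove 0.2194 M of G.
Step 3:
                    M           B           G
  I             1.426     0.02293        1.03
  C          -0.01775    0.008874     0.01775
  E             1.409     0.03181       1.047
  solve Keq expr → x = 0.008874; check Q = 0.01759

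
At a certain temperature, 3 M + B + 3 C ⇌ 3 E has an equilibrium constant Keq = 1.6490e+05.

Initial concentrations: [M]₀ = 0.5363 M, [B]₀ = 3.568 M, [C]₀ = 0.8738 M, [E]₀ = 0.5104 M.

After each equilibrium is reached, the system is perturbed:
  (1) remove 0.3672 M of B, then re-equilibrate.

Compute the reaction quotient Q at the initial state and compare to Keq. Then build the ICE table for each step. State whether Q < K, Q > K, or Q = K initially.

Q₀ = 0.3621; Q < K (proceeds forward)

Q₀ = 0.3621 vs Keq = 1.6490e+05 ⇒ Q<K, forward
Step 1:
                   M          B          C          E
  init        0.5363      3.568     0.8738     0.5104
  Δ          -0.5031    -0.1677    -0.5031     0.5031
  eq         0.03316        3.4     0.3707      1.014
  solve Keq expr → x = 0.1677; check Q = 1.6490e+05
Then remove 0.3672 M of B.
Step 2:
                   M          B          C          E
  init       0.03316      3.033     0.3707      1.014
  Δ         0.001142 3.8055e-04   0.001142  -0.001142
  eq          0.0343      3.033     0.3718      1.012
  solve Keq expr → x = -3.8055e-04; check Q = 1.6490e+05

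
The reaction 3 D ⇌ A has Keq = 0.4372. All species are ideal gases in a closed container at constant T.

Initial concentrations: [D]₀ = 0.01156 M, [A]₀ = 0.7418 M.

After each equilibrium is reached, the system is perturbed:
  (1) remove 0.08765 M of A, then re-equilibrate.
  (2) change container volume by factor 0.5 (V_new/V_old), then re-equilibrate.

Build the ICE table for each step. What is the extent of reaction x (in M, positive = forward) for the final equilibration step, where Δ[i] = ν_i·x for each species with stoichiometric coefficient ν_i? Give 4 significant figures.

x = 0.1954 M

Q₀ = 4.8019e+05 vs Keq = 0.4372 ⇒ Q>K, reverse
Step 1:
                  D         A
  Initial   0.01156    0.7418
  Change     0.9731   -0.3244
  Equil      0.9847    0.4174
  solve Keq expr → x = -0.3244; check Q = 0.4372
Then remove 0.08765 M of A.
Step 2:
                  D         A
  Initial    0.9847    0.3298
  Change   -0.05719   0.01906
  Equil      0.9275    0.3488
  solve Keq expr → x = 0.01906; check Q = 0.4372
Then change container volume by factor 0.5 (V_new/V_old).
Step 3:
                  D         A
  Initial     1.855    0.6977
  Change    -0.5862    0.1954
  Equil       1.269    0.8931
  solve Keq expr → x = 0.1954; check Q = 0.4372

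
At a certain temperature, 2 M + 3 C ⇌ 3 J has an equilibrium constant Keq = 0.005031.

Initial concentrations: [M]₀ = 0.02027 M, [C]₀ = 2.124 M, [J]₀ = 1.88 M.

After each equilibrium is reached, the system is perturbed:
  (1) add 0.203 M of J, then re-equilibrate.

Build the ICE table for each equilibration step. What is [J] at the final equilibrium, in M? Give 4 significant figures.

Q₀ = 1688 vs Keq = 0.005031 ⇒ Q>K, reverse
Step 1:
                  M         C         J
  init      0.02027     2.124      1.88
  Δ          0.8846     1.327    -1.327
  eq         0.9048     3.451    0.5532
  solve Keq expr → x = -0.4423; check Q = 0.005031
Then add 0.203 M of J.
Step 2:
                  M         C         J
  init       0.9048     3.451    0.7562
  Δ         0.09408    0.1411   -0.1411
  eq         0.9989     3.592     0.615
  solve Keq expr → x = -0.04704; check Q = 0.005031

[J]_eq = 0.615 M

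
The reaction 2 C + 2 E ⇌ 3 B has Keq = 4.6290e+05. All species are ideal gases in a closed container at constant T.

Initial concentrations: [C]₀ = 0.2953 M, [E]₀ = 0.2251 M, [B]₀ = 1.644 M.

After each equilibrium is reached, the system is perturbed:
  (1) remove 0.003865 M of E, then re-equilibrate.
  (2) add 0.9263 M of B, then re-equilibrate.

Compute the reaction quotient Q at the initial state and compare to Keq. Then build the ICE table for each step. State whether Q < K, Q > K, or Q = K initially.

Q₀ = 1006 vs Keq = 4.6290e+05 ⇒ Q<K, forward
Step 1:
                    C           E           B
  I            0.2953      0.2251       1.644
  C           -0.1884     -0.1884      0.2825
  E            0.1069     0.03675       1.927
  solve Keq expr → x = 0.09418; check Q = 4.6290e+05
Then remove 0.003865 M of E.
Step 2:
                    C           E           B
  I            0.1069     0.03288       1.927
  C          0.002808    0.002808   -0.004211
  E            0.1098     0.03569       1.922
  solve Keq expr → x = -0.001404; check Q = 4.6290e+05
Then add 0.9263 M of B.
Step 3:
                    C           E           B
  I            0.1098     0.03569       2.849
  C           0.01857     0.01857    -0.02785
  E            0.1283     0.05426       2.821
  solve Keq expr → x = -0.009285; check Q = 4.6290e+05

Q₀ = 1006; Q < K (proceeds forward)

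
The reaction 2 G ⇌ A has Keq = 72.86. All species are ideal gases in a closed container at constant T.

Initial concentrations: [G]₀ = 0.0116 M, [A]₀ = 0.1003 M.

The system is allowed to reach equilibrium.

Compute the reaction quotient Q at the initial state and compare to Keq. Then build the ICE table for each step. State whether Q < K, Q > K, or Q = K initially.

Q₀ = 745.4; Q > K (proceeds reverse)

Q₀ = 745.4 vs Keq = 72.86 ⇒ Q>K, reverse
Step 1:
                    G           A
  Initial      0.0116      0.1003
  Change      0.02328    -0.01164
  Equil       0.03488     0.08866
  solve Keq expr → x = -0.01164; check Q = 72.86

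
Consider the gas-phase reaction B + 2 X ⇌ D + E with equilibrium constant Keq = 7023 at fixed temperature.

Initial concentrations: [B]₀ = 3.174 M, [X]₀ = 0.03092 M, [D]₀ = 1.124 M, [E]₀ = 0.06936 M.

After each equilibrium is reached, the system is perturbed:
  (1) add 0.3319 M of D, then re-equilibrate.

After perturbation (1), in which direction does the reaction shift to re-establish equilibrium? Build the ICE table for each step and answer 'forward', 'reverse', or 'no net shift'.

Q₀ = 25.69 vs Keq = 7023 ⇒ Q<K, forward
Step 1:
                  B         X         D         E
  Initial     3.174   0.03092     1.124   0.06936
  Change   -0.01442  -0.02885   0.01442   0.01442
  Equil        3.16  0.002073     1.138   0.08378
  solve Keq expr → x = 0.01442; check Q = 7023
Then add 0.3319 M of D.
Step 2:
                  B         X         D         E
  Initial      3.16  0.002073      1.47   0.08378
  Change  1.4039e-04 2.8078e-04 -1.4039e-04 -1.4039e-04
  Equil        3.16  0.002354      1.47   0.08364
  solve Keq expr → x = -1.4039e-04; check Q = 7023

Direction: reverse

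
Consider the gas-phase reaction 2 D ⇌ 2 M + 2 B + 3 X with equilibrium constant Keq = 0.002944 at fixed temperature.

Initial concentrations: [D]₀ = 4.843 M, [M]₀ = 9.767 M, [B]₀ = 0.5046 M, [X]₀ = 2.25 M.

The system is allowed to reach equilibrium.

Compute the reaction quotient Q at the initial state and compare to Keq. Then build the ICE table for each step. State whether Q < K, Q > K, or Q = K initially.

Q₀ = 11.8; Q > K (proceeds reverse)

Q₀ = 11.8 vs Keq = 0.002944 ⇒ Q>K, reverse
Step 1:
                   D          M          B          X
  init         4.843      9.767     0.5046       2.25
  Δ           0.4879    -0.4879    -0.4879    -0.7319
  eq           5.331      9.279    0.01667      1.518
  solve Keq expr → x = -0.244; check Q = 0.002944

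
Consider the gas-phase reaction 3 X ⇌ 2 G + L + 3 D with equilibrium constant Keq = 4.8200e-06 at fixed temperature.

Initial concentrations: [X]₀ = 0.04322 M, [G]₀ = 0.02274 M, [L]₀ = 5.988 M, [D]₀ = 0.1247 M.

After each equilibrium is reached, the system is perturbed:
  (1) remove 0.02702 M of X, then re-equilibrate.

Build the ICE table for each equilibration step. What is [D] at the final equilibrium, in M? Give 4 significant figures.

Q₀ = 0.07437 vs Keq = 4.8200e-06 ⇒ Q>K, reverse
Step 1:
                  X         G         L         D
  init      0.04322   0.02274     5.988    0.1247
  Δ         0.03309  -0.02206  -0.01103  -0.03309
  eq        0.07631 6.8262e-04     5.977   0.09161
  solve Keq expr → x = -0.01103; check Q = 4.8200e-06
Then remove 0.02702 M of X.
Step 2:
                  X         G         L         D
  init      0.04929 6.8262e-04     5.977   0.09161
  Δ       4.8035e-04 -3.2023e-04 -1.6012e-04 -4.8035e-04
  eq        0.04977 3.6239e-04     5.977   0.09113
  solve Keq expr → x = -1.6012e-04; check Q = 4.8200e-06

[D]_eq = 0.09113 M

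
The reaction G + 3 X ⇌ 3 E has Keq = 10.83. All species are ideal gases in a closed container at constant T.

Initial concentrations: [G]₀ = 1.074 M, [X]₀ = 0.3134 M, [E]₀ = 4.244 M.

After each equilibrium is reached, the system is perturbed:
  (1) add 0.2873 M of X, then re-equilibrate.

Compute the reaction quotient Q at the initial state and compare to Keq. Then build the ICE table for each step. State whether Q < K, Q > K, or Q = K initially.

Q₀ = 2312 vs Keq = 10.83 ⇒ Q>K, reverse
Step 1:
                   G          X          E
  Initial      1.074     0.3134      4.244
  Change      0.3322     0.9967    -0.9967
  Equil        1.406       1.31      3.247
  solve Keq expr → x = -0.3322; check Q = 10.83
Then add 0.2873 M of X.
Step 2:
                   G          X          E
  Initial      1.406      1.597      3.247
  Change    -0.06315    -0.1895     0.1895
  Equil        1.343      1.408      3.437
  solve Keq expr → x = 0.06315; check Q = 10.83

Q₀ = 2312; Q > K (proceeds reverse)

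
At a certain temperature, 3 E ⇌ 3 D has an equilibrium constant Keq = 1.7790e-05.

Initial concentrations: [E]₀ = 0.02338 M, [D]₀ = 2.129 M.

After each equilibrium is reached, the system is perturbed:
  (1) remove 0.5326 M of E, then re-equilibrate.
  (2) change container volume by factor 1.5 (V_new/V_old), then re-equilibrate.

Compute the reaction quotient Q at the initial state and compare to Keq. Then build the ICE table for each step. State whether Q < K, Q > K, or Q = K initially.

Q₀ = 7.5508e+05; Q > K (proceeds reverse)

Q₀ = 7.5508e+05 vs Keq = 1.7790e-05 ⇒ Q>K, reverse
Step 1:
                  E         D
  init      0.02338     2.129
  Δ           2.074    -2.074
  eq          2.098   0.05476
  solve Keq expr → x = -0.6914; check Q = 1.7790e-05
Then remove 0.5326 M of E.
Step 2:
                  E         D
  init        1.565   0.05476
  Δ         0.01355  -0.01355
  eq          1.579   0.04121
  solve Keq expr → x = -0.004517; check Q = 1.7790e-05
Then change container volume by factor 1.5 (V_new/V_old).
Step 3:
                  E         D
  init        1.052   0.02747
  Δ               0         0
  eq          1.052   0.02747
  solve Keq expr → x = 0; check Q = 1.7790e-05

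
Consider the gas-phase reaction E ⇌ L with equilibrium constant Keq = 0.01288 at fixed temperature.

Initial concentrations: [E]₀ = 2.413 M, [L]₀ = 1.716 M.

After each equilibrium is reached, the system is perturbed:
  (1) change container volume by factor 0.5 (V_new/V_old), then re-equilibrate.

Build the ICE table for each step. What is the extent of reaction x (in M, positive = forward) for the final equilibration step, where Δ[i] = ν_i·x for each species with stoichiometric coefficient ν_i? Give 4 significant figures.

x = 0 M

Q₀ = 0.7111 vs Keq = 0.01288 ⇒ Q>K, reverse
Step 1:
                  E         L
  init        2.413     1.716
  Δ           1.663    -1.663
  eq          4.076   0.05251
  solve Keq expr → x = -1.663; check Q = 0.01288
Then change container volume by factor 0.5 (V_new/V_old).
Step 2:
                  E         L
  init        8.153     0.105
  Δ               0         0
  eq          8.153     0.105
  solve Keq expr → x = 0; check Q = 0.01288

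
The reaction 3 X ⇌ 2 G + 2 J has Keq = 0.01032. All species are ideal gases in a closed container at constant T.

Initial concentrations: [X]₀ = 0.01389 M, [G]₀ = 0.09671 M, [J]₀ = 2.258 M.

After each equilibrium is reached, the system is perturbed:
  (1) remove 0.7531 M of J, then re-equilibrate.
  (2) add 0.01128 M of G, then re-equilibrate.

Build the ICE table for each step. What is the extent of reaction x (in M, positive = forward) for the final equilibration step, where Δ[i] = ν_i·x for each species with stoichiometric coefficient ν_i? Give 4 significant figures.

Q₀ = 1.7794e+04 vs Keq = 0.01032 ⇒ Q>K, reverse
Step 1:
                  X         G         J
  Initial   0.01389   0.09671     2.258
  Change     0.1408  -0.09385  -0.09385
  Equil      0.1547  0.002855     2.164
  solve Keq expr → x = -0.04693; check Q = 0.01032
Then remove 0.7531 M of J.
Step 2:
                  X         G         J
  Initial    0.1547  0.002855     1.411
  Change  -0.002143  0.001429  0.001429
  Equil      0.1525  0.004284     1.412
  solve Keq expr → x = 7.1447e-04; check Q = 0.01032
Then add 0.01128 M of G.
Step 3:
                  X         G         J
  Initial    0.1525   0.01556     1.412
  Change    0.01584  -0.01056  -0.01056
  Equil      0.1684  0.005006     1.402
  solve Keq expr → x = -0.005279; check Q = 0.01032

x = -0.005279 M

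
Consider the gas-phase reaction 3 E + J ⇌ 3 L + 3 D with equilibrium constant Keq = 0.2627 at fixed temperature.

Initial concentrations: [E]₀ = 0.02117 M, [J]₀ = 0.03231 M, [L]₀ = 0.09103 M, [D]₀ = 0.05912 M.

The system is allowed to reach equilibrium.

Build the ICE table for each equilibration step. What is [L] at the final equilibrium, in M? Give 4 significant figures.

Q₀ = 0.5085 vs Keq = 0.2627 ⇒ Q>K, reverse
Step 1:
                  E         J         L         D
  I         0.02117   0.03231   0.09103   0.05912
  C         0.00289 9.6326e-04  -0.00289  -0.00289
  E         0.02406   0.03327   0.08814   0.05623
  solve Keq expr → x = -9.6326e-04; check Q = 0.2627

[L]_eq = 0.08814 M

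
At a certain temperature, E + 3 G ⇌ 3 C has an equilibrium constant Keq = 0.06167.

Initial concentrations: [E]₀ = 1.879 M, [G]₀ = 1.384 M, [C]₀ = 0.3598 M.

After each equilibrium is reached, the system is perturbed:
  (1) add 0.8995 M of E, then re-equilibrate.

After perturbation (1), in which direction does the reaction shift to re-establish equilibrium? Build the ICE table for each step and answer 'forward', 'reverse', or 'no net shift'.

Direction: forward

Q₀ = 0.009351 vs Keq = 0.06167 ⇒ Q<K, forward
Step 1:
                   E          G          C
  init         1.879      1.384     0.3598
  Δ         -0.06898    -0.2069     0.2069
  eq            1.81      1.177     0.5667
  solve Keq expr → x = 0.06898; check Q = 0.06167
Then add 0.8995 M of E.
Step 2:
                   E          G          C
  init          2.71      1.177     0.5667
  Δ         -0.01725   -0.05175    0.05175
  eq           2.692      1.125     0.6185
  solve Keq expr → x = 0.01725; check Q = 0.06167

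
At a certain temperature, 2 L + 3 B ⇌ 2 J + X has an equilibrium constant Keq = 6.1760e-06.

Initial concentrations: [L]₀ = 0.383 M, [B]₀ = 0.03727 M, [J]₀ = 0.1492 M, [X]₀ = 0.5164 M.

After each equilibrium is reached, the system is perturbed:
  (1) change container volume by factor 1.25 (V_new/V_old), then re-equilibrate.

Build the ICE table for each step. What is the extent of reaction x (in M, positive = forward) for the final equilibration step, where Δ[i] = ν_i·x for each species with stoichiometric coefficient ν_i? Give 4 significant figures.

x = -2.1123e-05 M

Q₀ = 1514 vs Keq = 6.1760e-06 ⇒ Q>K, reverse
Step 1:
                   L          B          J          X
  I            0.383    0.03727     0.1492     0.5164
  C           0.1489     0.2234    -0.1489   -0.07447
  E           0.5319     0.2607 2.6465e-04     0.4419
  solve Keq expr → x = -0.07447; check Q = 6.1760e-06
Then change container volume by factor 1.25 (V_new/V_old).
Step 2:
                   L          B          J          X
  I           0.4255     0.2085 2.1172e-04     0.3535
  C       4.2246e-05 6.3368e-05 -4.2246e-05 -2.1123e-05
  E           0.4256     0.2086 1.6948e-04     0.3535
  solve Keq expr → x = -2.1123e-05; check Q = 6.1760e-06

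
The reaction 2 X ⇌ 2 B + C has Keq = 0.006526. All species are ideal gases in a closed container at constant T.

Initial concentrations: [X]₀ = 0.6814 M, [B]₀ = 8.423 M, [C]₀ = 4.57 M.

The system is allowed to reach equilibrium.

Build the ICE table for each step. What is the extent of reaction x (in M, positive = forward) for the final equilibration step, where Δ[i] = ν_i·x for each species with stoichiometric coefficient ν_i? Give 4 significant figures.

x = -3.823 M

Q₀ = 698.3 vs Keq = 0.006526 ⇒ Q>K, reverse
Step 1:
                  X         B         C
  Initial    0.6814     8.423      4.57
  Change      7.645    -7.645    -3.823
  Equil       8.326     0.778    0.7475
  solve Keq expr → x = -3.823; check Q = 0.006526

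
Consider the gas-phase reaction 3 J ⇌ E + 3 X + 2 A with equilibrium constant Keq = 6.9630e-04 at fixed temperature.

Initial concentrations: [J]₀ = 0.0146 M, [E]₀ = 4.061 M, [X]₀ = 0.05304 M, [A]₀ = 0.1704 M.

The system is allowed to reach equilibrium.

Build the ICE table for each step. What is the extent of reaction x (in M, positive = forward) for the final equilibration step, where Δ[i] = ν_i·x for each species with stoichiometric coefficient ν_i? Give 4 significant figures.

Q₀ = 5.654 vs Keq = 6.9630e-04 ⇒ Q>K, reverse
Step 1:
                  J         E         X         A
  init       0.0146     4.061   0.05304    0.1704
  Δ         0.04159  -0.01386  -0.04159  -0.02773
  eq        0.05619     4.047   0.01145    0.1427
  solve Keq expr → x = -0.01386; check Q = 6.9630e-04

x = -0.01386 M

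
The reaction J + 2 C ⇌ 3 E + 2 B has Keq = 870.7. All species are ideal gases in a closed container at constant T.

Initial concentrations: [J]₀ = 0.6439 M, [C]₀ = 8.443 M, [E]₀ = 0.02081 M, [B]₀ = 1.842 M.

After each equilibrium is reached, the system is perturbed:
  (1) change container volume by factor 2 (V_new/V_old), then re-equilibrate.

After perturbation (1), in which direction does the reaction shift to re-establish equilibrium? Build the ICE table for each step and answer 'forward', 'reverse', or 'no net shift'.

Q₀ = 6.6617e-07 vs Keq = 870.7 ⇒ Q<K, forward
Step 1:
                    J           C           E           B
  Initial      0.6439       8.443     0.02081       1.842
  Change      -0.6423      -1.285       1.927       1.285
  Equil      0.001619       7.158       1.948       3.127
  solve Keq expr → x = 0.6423; check Q = 870.7
Then change container volume by factor 2 (V_new/V_old).
Step 2:
                    J           C           E           B
  Initial  8.0935e-04       3.579      0.9738       1.563
  Change  -6.0542e-04   -0.001211    0.001816    0.001211
  Equil    2.0392e-04       3.578      0.9756       1.564
  solve Keq expr → x = 6.0542e-04; check Q = 870.7

Direction: forward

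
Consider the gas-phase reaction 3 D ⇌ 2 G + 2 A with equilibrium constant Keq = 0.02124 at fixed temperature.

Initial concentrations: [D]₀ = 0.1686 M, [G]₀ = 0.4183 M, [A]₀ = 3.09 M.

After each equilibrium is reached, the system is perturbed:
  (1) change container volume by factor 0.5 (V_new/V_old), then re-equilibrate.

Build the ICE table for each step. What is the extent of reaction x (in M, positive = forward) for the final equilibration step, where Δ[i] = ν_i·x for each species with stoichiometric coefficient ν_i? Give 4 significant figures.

x = -0.009345 M

Q₀ = 348.6 vs Keq = 0.02124 ⇒ Q>K, reverse
Step 1:
                   D          G          A
  I           0.1686     0.4183       3.09
  C           0.5756    -0.3837    -0.3837
  E           0.7442    0.03457      2.706
  solve Keq expr → x = -0.1919; check Q = 0.02124
Then change container volume by factor 0.5 (V_new/V_old).
Step 2:
                   D          G          A
  I            1.488    0.06915      5.413
  C          0.02804   -0.01869   -0.01869
  E            1.516    0.05046      5.394
  solve Keq expr → x = -0.009345; check Q = 0.02124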